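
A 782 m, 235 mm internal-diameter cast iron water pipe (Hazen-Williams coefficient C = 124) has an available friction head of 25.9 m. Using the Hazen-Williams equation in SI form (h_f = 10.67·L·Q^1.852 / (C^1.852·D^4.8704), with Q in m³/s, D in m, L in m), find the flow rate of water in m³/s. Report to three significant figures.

Rearranging: Q = [h_f·C^1.852·D^4.8704 / (10.67·L)]^(1/1.852)
Q = [25.9·124^1.852·0.235^4.8704 / (10.67·782)]^0.540 = 0.1217 m³/s

Q ≈ 0.122 m³/s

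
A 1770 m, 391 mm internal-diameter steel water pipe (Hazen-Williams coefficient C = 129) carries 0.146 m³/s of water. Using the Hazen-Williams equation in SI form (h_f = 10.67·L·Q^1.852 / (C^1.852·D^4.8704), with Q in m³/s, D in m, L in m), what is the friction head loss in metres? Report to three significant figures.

h_f = 10.67·1770·0.146^1.852 / (129^1.852·0.391^4.8704) = 6.397 m

h_f ≈ 6.40 m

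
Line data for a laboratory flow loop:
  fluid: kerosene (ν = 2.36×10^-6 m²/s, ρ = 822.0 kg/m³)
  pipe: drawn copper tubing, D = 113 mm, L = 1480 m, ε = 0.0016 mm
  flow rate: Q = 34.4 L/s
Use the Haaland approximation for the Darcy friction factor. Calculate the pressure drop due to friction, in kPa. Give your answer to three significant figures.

Δp ≈ 1030 kPa

V = 4Q/(πD²) = 4·0.0344/(π·0.113²) = 3.430 m/s
Re = VD/ν = 3.430·0.113/2.36×10^-6 = 1.64×10^5 → turbulent
ε/D = 0.0016/113 = 1.42×10^-5
Haaland: f = 0.01619
h_f = f(L/D)V²/(2g) = 0.01619·(1480/0.113)·3.430²/(2·9.81) = 127.1 m
Δp = ρg·h_f = 822.0·9.81·127.1 = 1025 kPa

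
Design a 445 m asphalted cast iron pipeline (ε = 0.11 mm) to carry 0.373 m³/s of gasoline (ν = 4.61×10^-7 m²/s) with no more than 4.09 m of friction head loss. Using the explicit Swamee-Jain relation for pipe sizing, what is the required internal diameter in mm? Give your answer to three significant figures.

Swamee-Jain (Type III): D = 0.66·[ε^1.25·(LQ²/(gh_f))^4.75 + ν·Q^9.4·(L/(gh_f))^5.2]^0.04
LQ²/(gh_f) = 1.543; L/(gh_f) = 11.09
Term 1 = ε^1.25·(…)^4.75 = 8.84×10^-5; Term 2 = ν·Q^9.4·(…)^5.2 = 1.18×10^-5
D = 0.66·(8.84×10^-5 + 1.18×10^-5)^0.04 = 0.4566 m = 457 mm
Check: V = 2.28 m/s, Re = 2.26×10^6, f = 0.01474, h_f = 3.80 m ≈ 4.09 m ✓

D ≈ 457 mm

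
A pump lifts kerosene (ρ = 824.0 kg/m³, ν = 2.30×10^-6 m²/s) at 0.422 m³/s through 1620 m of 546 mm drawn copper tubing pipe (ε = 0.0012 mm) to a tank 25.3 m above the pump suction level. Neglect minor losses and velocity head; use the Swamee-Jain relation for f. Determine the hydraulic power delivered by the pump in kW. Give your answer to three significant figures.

P_hyd ≈ 109 kW

V = 4Q/(πD²) = 1.802 m/s; Re = 4.28×10^5; ε/D = 2.20×10^-6; f = 0.01350
h_f = f(L/D)V²/2g = 6.630 m
Total head H = z + h_f = 25.3 + 6.630 = 31.93 m
P_hyd = ρgQH = 824.0·9.81·0.422·31.93 = 108.9 kW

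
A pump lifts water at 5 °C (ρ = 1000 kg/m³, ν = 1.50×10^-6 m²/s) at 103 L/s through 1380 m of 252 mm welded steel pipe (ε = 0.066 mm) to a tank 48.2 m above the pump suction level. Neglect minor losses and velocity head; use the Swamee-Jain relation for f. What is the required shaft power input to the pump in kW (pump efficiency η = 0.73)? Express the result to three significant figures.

V = 4Q/(πD²) = 2.065 m/s; Re = 3.47×10^5; ε/D = 2.62×10^-4; f = 0.01656
h_f = f(L/D)V²/2g = 19.71 m
Total head H = z + h_f = 48.2 + 19.71 = 67.91 m
P_hyd = ρgQH = 1000·9.81·0.103·67.91 = 68.62 kW
P_shaft = P_hyd/η = 68.62/0.73 = 93.99 kW

P_shaft ≈ 94.0 kW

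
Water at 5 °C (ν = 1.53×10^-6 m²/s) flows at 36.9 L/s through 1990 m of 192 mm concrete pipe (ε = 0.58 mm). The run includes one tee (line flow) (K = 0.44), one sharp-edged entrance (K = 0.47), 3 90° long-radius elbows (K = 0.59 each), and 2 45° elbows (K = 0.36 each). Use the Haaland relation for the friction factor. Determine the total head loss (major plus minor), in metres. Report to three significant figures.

V = 4Q/(πD²) = 1.274 m/s; V²/2g = 0.08279 m
Re = 1.60×10^5, ε/D = 0.00302 → f = 0.02701 (Haaland)
Major: h_f = f(L/D)·V²/2g = 0.02701·10365·0.08279 = 23.18 m
Minor: ΣK = 3.40; h_m = ΣK·V²/2g = 0.2815 m
Total H_L = 23.18 + 0.2815 = 23.46 m

H_L ≈ 23.5 m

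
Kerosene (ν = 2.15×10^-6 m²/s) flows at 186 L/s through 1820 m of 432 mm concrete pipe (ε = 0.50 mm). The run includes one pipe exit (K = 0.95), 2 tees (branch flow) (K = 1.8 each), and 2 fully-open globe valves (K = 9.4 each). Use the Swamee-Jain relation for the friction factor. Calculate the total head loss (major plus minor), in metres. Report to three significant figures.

H_L ≈ 9.36 m

V = 4Q/(πD²) = 1.269 m/s; V²/2g = 0.08208 m
Re = 2.55×10^5, ε/D = 0.00116 → f = 0.02153 (Swamee-Jain)
Major: h_f = f(L/D)·V²/2g = 0.02153·4213·0.08208 = 7.444 m
Minor: ΣK = 23.4; h_m = ΣK·V²/2g = 1.916 m
Total H_L = 7.444 + 1.916 = 9.360 m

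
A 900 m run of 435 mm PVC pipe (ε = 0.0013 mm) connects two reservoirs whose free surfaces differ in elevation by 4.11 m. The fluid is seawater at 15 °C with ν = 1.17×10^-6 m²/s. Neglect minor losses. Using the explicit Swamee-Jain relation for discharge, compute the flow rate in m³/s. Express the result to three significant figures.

Q ≈ 0.261 m³/s

Swamee-Jain (Type II): Q = -0.965·√(gD⁵h_f/L)·ln[ε/(3.7D) + √(3.17ν²L/(gD³h_f))]
√(gD⁵h_f/L) = √(9.81·0.435⁵·4.11/900) = 0.02642
ε/(3.7D) = 8.08×10^-7; √(3.17ν²L/(gD³h_f)) = 3.43×10^-5
Q = -0.965·0.02642·ln(3.511×10^-5) = 0.2615 m³/s
Check: V = 1.76 m/s, Re = 6.54×10^5, f = 0.01254, h_f = 4.09 m ≈ 4.11 m ✓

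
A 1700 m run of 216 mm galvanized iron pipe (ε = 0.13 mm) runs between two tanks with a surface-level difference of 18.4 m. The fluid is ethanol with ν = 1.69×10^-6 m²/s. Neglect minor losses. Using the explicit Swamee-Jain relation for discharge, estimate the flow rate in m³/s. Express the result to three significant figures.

Swamee-Jain (Type II): Q = -0.965·√(gD⁵h_f/L)·ln[ε/(3.7D) + √(3.17ν²L/(gD³h_f))]
√(gD⁵h_f/L) = √(9.81·0.216⁵·18.4/1700) = 0.007066
ε/(3.7D) = 1.63×10^-4; √(3.17ν²L/(gD³h_f)) = 9.20×10^-5
Q = -0.965·0.007066·ln(2.546×10^-4) = 0.05643 m³/s
Check: V = 1.54 m/s, Re = 1.97×10^5, f = 0.01948, h_f = 18.5 m ≈ 18.4 m ✓

Q ≈ 0.0564 m³/s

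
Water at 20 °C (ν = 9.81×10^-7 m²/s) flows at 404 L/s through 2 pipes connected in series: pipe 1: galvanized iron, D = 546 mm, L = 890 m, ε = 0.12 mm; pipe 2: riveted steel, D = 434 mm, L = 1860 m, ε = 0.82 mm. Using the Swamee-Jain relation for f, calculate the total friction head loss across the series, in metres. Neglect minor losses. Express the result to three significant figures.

H ≈ 41.7 m

Pipe 1: V = 1.725 m/s, Re = 9.60×10^5, ε/D = 2.20×10^-4, f = 0.01502, h_1 = f(L/D)V²/2g = 3.714 m
Pipe 2: V = 2.731 m/s, Re = 1.21×10^6, ε/D = 0.00189, f = 0.02330, h_2 = f(L/D)V²/2g = 37.95 m
Series → Q common, losses add: H = Σh = 41.67 m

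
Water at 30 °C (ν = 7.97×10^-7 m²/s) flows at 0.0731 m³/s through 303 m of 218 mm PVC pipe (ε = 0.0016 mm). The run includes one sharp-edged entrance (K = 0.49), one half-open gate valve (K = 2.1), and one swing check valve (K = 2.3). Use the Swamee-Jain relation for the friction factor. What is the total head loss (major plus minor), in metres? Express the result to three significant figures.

H_L ≈ 4.50 m

V = 4Q/(πD²) = 1.958 m/s; V²/2g = 0.1955 m
Re = 5.36×10^5, ε/D = 7.34×10^-6 → f = 0.01305 (Swamee-Jain)
Major: h_f = f(L/D)·V²/2g = 0.01305·1390·0.1955 = 3.547 m
Minor: ΣK = 4.89; h_m = ΣK·V²/2g = 0.9560 m
Total H_L = 3.547 + 0.9560 = 4.503 m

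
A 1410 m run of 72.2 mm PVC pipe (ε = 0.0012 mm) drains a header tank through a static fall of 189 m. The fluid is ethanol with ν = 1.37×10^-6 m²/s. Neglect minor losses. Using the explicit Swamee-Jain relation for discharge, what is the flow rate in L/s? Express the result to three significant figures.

Swamee-Jain (Type II): Q = -0.965·√(gD⁵h_f/L)·ln[ε/(3.7D) + √(3.17ν²L/(gD³h_f))]
√(gD⁵h_f/L) = √(9.81·0.0722⁵·189/1410) = 0.001606
ε/(3.7D) = 4.49×10^-6; √(3.17ν²L/(gD³h_f)) = 1.10×10^-4
Q = -0.965·0.001606·ln(1.141×10^-4) = 0.01407 m³/s
Check: V = 3.44 m/s, Re = 1.81×10^5, f = 0.01598, h_f = 188 m ≈ 189 m ✓

Q ≈ 14.1 L/s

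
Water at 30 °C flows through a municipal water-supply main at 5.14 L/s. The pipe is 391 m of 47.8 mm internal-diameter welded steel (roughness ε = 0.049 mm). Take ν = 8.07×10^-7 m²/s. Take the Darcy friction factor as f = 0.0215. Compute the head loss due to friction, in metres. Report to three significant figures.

V = 4Q/(πD²) = 4·0.00514/(π·0.0478²) = 2.864 m/s
h_f = f(L/D)V²/(2g) = 0.02150·(391/0.0478)·2.864²/(2·9.81) = 73.54 m

h_f ≈ 73.5 m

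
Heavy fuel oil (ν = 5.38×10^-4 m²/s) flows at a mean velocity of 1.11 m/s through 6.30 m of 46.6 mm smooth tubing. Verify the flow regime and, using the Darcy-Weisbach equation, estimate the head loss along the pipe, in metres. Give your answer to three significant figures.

Re = VD/ν = 1.11·0.04660/5.38×10^-4 = 96.1 → laminar (Re < 2300)
f = 64/Re = 0.6657
h_f = f(L/D)V²/(2g) = 0.6657·(6.30/0.04660)·1.11²/(2·9.81) = 5.651 m

h_f ≈ 5.65 m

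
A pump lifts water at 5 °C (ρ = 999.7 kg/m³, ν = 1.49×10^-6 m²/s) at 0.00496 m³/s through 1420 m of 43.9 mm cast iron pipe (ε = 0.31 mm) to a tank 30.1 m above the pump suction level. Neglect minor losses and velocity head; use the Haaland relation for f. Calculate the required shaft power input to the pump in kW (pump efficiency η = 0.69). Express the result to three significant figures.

V = 4Q/(πD²) = 3.277 m/s; Re = 9.65×10^4; ε/D = 0.00706; f = 0.03459
h_f = f(L/D)V²/2g = 612.3 m
Total head H = z + h_f = 30.1 + 612.3 = 642.4 m
P_hyd = ρgQH = 999.7·9.81·0.00496·642.4 = 31.25 kW
P_shaft = P_hyd/η = 31.25/0.69 = 45.29 kW

P_shaft ≈ 45.3 kW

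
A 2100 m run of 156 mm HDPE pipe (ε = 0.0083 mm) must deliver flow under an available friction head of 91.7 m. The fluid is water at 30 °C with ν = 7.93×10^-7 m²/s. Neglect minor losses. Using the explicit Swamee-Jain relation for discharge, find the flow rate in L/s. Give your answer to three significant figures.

Q ≈ 60.2 L/s

Swamee-Jain (Type II): Q = -0.965·√(gD⁵h_f/L)·ln[ε/(3.7D) + √(3.17ν²L/(gD³h_f))]
√(gD⁵h_f/L) = √(9.81·0.156⁵·91.7/2100) = 0.006291
ε/(3.7D) = 1.44×10^-5; √(3.17ν²L/(gD³h_f)) = 3.50×10^-5
Q = -0.965·0.006291·ln(4.939×10^-5) = 0.06020 m³/s
Check: V = 3.15 m/s, Re = 6.20×10^5, f = 0.01349, h_f = 91.8 m ≈ 91.7 m ✓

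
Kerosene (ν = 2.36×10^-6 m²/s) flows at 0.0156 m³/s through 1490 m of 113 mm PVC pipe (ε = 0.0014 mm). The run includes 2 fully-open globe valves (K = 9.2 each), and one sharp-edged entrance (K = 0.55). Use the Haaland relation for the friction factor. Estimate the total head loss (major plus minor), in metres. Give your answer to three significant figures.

V = 4Q/(πD²) = 1.556 m/s; V²/2g = 0.1233 m
Re = 7.45×10^4, ε/D = 1.24×10^-5 → f = 0.01901 (Haaland)
Major: h_f = f(L/D)·V²/2g = 0.01901·13186·0.1233 = 30.91 m
Minor: ΣK = 18.9; h_m = ΣK·V²/2g = 2.337 m
Total H_L = 30.91 + 2.337 = 33.25 m

H_L ≈ 33.3 m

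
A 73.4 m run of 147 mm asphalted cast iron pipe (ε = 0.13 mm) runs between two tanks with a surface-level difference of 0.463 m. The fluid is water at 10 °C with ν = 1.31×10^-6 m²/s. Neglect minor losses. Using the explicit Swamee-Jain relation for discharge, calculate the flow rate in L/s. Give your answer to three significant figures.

Q ≈ 15.5 L/s

Swamee-Jain (Type II): Q = -0.965·√(gD⁵h_f/L)·ln[ε/(3.7D) + √(3.17ν²L/(gD³h_f))]
√(gD⁵h_f/L) = √(9.81·0.147⁵·0.463/73.4) = 0.002061
ε/(3.7D) = 2.39×10^-4; √(3.17ν²L/(gD³h_f)) = 1.66×10^-4
Q = -0.965·0.002061·ln(4.054×10^-4) = 0.01553 m³/s
Check: V = 0.915 m/s, Re = 1.03×10^5, f = 0.02187, h_f = 0.466 m ≈ 0.463 m ✓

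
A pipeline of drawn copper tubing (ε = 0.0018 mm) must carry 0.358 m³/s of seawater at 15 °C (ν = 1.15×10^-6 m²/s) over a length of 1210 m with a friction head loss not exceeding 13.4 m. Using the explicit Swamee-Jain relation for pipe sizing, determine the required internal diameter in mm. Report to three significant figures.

D ≈ 412 mm

Swamee-Jain (Type III): D = 0.66·[ε^1.25·(LQ²/(gh_f))^4.75 + ν·Q^9.4·(L/(gh_f))^5.2]^0.04
LQ²/(gh_f) = 1.180; L/(gh_f) = 9.205
Term 1 = ε^1.25·(…)^4.75 = 1.45×10^-7; Term 2 = ν·Q^9.4·(…)^5.2 = 7.59×10^-6
D = 0.66·(1.45×10^-7 + 7.59×10^-6)^0.04 = 0.4122 m = 412 mm
Check: V = 2.68 m/s, Re = 9.62×10^5, f = 0.01179, h_f = 12.7 m ≈ 13.4 m ✓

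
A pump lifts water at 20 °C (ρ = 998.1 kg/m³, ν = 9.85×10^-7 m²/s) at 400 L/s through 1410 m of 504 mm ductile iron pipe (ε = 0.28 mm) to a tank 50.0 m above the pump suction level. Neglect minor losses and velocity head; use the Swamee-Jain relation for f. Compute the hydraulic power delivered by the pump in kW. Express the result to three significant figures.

P_hyd ≈ 235 kW

V = 4Q/(πD²) = 2.005 m/s; Re = 1.03×10^6; ε/D = 5.56×10^-4; f = 0.01765
h_f = f(L/D)V²/2g = 10.12 m
Total head H = z + h_f = 50.0 + 10.12 = 60.12 m
P_hyd = ρgQH = 998.1·9.81·0.400·60.12 = 235.5 kW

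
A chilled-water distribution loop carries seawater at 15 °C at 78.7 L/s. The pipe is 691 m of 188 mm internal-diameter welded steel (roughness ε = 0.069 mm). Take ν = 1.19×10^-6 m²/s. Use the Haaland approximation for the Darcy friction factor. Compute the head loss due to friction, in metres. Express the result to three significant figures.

h_f ≈ 25.3 m

V = 4Q/(πD²) = 4·0.0787/(π·0.188²) = 2.835 m/s
Re = VD/ν = 2.835·0.188/1.19×10^-6 = 4.48×10^5 → turbulent
ε/D = 0.069/188 = 3.67×10^-4
Haaland: f = 0.01678
h_f = f(L/D)V²/(2g) = 0.01678·(691/0.188)·2.835²/(2·9.81) = 25.26 m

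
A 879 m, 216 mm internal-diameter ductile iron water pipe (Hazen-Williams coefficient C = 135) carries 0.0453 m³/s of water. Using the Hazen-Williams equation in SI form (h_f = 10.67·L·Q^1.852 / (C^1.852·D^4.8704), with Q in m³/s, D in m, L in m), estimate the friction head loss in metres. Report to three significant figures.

h_f = 10.67·879·0.0453^1.852 / (135^1.852·0.216^4.8704) = 6.017 m

h_f ≈ 6.02 m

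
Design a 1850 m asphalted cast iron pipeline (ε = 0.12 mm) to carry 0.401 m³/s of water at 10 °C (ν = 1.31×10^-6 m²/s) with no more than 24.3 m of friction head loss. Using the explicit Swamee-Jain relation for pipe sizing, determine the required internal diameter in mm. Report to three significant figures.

Swamee-Jain (Type III): D = 0.66·[ε^1.25·(LQ²/(gh_f))^4.75 + ν·Q^9.4·(L/(gh_f))^5.2]^0.04
LQ²/(gh_f) = 1.248; L/(gh_f) = 7.761
Term 1 = ε^1.25·(…)^4.75 = 3.60×10^-5; Term 2 = ν·Q^9.4·(…)^5.2 = 1.03×10^-5
D = 0.66·(3.60×10^-5 + 1.03×10^-5)^0.04 = 0.4428 m = 443 mm
Check: V = 2.60 m/s, Re = 8.80×10^5, f = 0.01559, h_f = 22.5 m ≈ 24.3 m ✓

D ≈ 443 mm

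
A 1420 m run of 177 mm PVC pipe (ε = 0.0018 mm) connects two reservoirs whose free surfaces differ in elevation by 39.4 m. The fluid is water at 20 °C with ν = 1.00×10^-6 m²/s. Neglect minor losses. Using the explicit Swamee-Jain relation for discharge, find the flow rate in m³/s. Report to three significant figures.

Swamee-Jain (Type II): Q = -0.965·√(gD⁵h_f/L)·ln[ε/(3.7D) + √(3.17ν²L/(gD³h_f))]
√(gD⁵h_f/L) = √(9.81·0.177⁵·39.4/1420) = 0.006877
ε/(3.7D) = 2.75×10^-6; √(3.17ν²L/(gD³h_f)) = 4.58×10^-5
Q = -0.965·0.006877·ln(4.858×10^-5) = 0.06591 m³/s
Check: V = 2.68 m/s, Re = 4.74×10^5, f = 0.01337, h_f = 39.2 m ≈ 39.4 m ✓

Q ≈ 0.0659 m³/s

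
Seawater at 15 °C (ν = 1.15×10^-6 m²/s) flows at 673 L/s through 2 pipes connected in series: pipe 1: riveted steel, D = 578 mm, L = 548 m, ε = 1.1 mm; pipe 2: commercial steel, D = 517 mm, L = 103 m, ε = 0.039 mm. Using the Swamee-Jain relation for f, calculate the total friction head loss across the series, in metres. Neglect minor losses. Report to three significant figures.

Pipe 1: V = 2.565 m/s, Re = 1.29×10^6, ε/D = 0.00190, f = 0.02333, h_1 = f(L/D)V²/2g = 7.416 m
Pipe 2: V = 3.206 m/s, Re = 1.44×10^6, ε/D = 7.54×10^-5, f = 0.01272, h_2 = f(L/D)V²/2g = 1.327 m
Series → Q common, losses add: H = Σh = 8.743 m

H ≈ 8.74 m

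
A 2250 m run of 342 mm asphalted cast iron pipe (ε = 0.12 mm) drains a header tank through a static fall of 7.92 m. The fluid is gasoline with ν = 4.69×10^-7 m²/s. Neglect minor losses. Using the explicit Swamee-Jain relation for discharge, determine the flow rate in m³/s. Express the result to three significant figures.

Q ≈ 0.111 m³/s

Swamee-Jain (Type II): Q = -0.965·√(gD⁵h_f/L)·ln[ε/(3.7D) + √(3.17ν²L/(gD³h_f))]
√(gD⁵h_f/L) = √(9.81·0.342⁵·7.92/2250) = 0.01271
ε/(3.7D) = 9.48×10^-5; √(3.17ν²L/(gD³h_f)) = 2.25×10^-5
Q = -0.965·0.01271·ln(1.173×10^-4) = 0.1110 m³/s
Check: V = 1.21 m/s, Re = 8.81×10^5, f = 0.01628, h_f = 7.97 m ≈ 7.92 m ✓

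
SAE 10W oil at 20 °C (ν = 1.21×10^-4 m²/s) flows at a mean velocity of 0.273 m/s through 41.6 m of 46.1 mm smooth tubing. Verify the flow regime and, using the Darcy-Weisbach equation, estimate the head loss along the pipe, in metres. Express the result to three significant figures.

h_f ≈ 2.11 m

Re = VD/ν = 0.273·0.04610/1.21×10^-4 = 104 → laminar (Re < 2300)
f = 64/Re = 0.6153
h_f = f(L/D)V²/(2g) = 0.6153·(41.6/0.04610)·0.273²/(2·9.81) = 2.109 m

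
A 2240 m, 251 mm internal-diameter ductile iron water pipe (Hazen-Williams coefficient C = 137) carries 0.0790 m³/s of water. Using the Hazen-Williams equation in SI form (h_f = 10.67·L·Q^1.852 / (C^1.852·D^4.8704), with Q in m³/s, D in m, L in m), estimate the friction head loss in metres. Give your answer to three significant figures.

h_f = 10.67·2240·0.0790^1.852 / (137^1.852·0.251^4.8704) = 20.11 m

h_f ≈ 20.1 m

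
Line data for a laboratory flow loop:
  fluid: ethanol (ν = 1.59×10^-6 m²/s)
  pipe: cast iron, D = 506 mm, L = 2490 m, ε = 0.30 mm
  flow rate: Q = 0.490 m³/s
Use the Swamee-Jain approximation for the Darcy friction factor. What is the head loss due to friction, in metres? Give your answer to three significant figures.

V = 4Q/(πD²) = 4·0.490/(π·0.506²) = 2.437 m/s
Re = VD/ν = 2.437·0.506/1.59×10^-6 = 7.75×10^5 → turbulent
ε/D = 0.30/506 = 5.93×10^-4
Swamee-Jain: f = 0.01803
h_f = f(L/D)V²/(2g) = 0.01803·(2490/0.506)·2.437²/(2·9.81) = 26.85 m

h_f ≈ 26.9 m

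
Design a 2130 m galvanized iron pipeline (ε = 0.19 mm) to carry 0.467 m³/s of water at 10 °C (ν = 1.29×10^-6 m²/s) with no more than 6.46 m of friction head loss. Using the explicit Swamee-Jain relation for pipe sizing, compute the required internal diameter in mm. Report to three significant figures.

D ≈ 635 mm

Swamee-Jain (Type III): D = 0.66·[ε^1.25·(LQ²/(gh_f))^4.75 + ν·Q^9.4·(L/(gh_f))^5.2]^0.04
LQ²/(gh_f) = 7.330; L/(gh_f) = 33.61
Term 1 = ε^1.25·(…)^4.75 = 0.287; Term 2 = ν·Q^9.4·(…)^5.2 = 0.0871
D = 0.66·(0.287 + 0.0871)^0.04 = 0.6345 m = 635 mm
Check: V = 1.48 m/s, Re = 7.26×10^5, f = 0.01600, h_f = 5.97 m ≈ 6.46 m ✓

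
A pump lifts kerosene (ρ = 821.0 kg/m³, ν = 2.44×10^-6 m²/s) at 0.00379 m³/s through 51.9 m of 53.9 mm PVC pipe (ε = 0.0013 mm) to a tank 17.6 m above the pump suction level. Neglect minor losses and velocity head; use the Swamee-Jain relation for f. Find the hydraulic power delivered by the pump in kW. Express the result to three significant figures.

P_hyd ≈ 0.630 kW

V = 4Q/(πD²) = 1.661 m/s; Re = 3.67×10^4; ε/D = 2.41×10^-5; f = 0.02237
h_f = f(L/D)V²/2g = 3.029 m
Total head H = z + h_f = 17.6 + 3.029 = 20.63 m
P_hyd = ρgQH = 821.0·9.81·0.00379·20.63 = 0.6297 kW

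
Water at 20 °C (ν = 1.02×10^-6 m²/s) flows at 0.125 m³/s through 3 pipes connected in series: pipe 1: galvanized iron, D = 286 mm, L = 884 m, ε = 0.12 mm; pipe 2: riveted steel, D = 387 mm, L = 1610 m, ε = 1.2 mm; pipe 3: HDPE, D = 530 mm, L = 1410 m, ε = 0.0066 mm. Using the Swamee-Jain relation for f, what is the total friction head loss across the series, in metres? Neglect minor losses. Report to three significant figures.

Pipe 1: V = 1.946 m/s, Re = 5.46×10^5, ε/D = 4.20×10^-4, f = 0.01717, h_1 = f(L/D)V²/2g = 10.24 m
Pipe 2: V = 1.063 m/s, Re = 4.03×10^5, ε/D = 0.00310, f = 0.02686, h_2 = f(L/D)V²/2g = 6.432 m
Pipe 3: V = 0.5666 m/s, Re = 2.94×10^5, ε/D = 1.25×10^-5, f = 0.01457, h_3 = f(L/D)V²/2g = 0.6342 m
Series → Q common, losses add: H = Σh = 17.31 m

H ≈ 17.3 m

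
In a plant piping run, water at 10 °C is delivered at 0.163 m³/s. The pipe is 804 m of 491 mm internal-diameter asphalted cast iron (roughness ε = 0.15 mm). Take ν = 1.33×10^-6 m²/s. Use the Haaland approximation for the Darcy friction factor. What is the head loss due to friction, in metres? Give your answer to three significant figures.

h_f ≈ 1.04 m

V = 4Q/(πD²) = 4·0.163/(π·0.491²) = 0.8609 m/s
Re = VD/ν = 0.8609·0.491/1.33×10^-6 = 3.18×10^5 → turbulent
ε/D = 0.15/491 = 3.05×10^-4
Haaland: f = 0.01676
h_f = f(L/D)V²/(2g) = 0.01676·(804/0.491)·0.8609²/(2·9.81) = 1.036 m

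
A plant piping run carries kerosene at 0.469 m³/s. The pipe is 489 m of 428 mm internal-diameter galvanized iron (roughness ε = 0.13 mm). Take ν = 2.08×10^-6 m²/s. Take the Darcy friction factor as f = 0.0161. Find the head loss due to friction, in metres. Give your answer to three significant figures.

V = 4Q/(πD²) = 4·0.469/(π·0.428²) = 3.260 m/s
h_f = f(L/D)V²/(2g) = 0.01610·(489/0.428)·3.260²/(2·9.81) = 9.963 m

h_f ≈ 9.96 m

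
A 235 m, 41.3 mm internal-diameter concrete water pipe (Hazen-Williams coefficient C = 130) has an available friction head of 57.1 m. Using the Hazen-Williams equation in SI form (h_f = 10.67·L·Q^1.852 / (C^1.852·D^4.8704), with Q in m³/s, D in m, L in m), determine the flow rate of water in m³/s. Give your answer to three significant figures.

Q ≈ 0.00387 m³/s

Rearranging: Q = [h_f·C^1.852·D^4.8704 / (10.67·L)]^(1/1.852)
Q = [57.1·130^1.852·0.0413^4.8704 / (10.67·235)]^0.540 = 0.003866 m³/s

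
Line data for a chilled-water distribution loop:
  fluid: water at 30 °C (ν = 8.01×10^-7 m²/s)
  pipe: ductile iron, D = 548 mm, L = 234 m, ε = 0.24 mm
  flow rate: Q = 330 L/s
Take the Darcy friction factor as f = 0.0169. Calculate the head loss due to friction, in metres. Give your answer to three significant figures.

V = 4Q/(πD²) = 4·0.330/(π·0.548²) = 1.399 m/s
h_f = f(L/D)V²/(2g) = 0.01690·(234/0.548)·1.399²/(2·9.81) = 0.7200 m

h_f ≈ 0.720 m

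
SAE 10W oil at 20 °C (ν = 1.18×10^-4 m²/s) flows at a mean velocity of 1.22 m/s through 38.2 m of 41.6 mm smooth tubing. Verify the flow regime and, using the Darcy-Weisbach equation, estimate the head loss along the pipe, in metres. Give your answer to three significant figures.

Re = VD/ν = 1.22·0.04160/1.18×10^-4 = 430 → laminar (Re < 2300)
f = 64/Re = 0.1488
h_f = f(L/D)V²/(2g) = 0.1488·(38.2/0.04160)·1.22²/(2·9.81) = 10.37 m

h_f ≈ 10.4 m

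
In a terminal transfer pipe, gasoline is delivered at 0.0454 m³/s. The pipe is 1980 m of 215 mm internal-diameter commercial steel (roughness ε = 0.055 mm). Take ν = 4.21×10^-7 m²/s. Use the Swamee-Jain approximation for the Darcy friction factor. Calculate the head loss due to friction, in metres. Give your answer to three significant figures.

V = 4Q/(πD²) = 4·0.0454/(π·0.215²) = 1.251 m/s
Re = VD/ν = 1.251·0.215/4.21×10^-7 = 6.39×10^5 → turbulent
ε/D = 0.055/215 = 2.56×10^-4
Swamee-Jain: f = 0.01574
h_f = f(L/D)V²/(2g) = 0.01574·(1980/0.215)·1.251²/(2·9.81) = 11.55 m

h_f ≈ 11.6 m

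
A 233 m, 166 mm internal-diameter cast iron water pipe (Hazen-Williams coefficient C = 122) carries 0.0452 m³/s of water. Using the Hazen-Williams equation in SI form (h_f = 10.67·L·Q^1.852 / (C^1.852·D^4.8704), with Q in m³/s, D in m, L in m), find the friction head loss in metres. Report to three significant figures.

h_f ≈ 6.91 m

h_f = 10.67·233·0.0452^1.852 / (122^1.852·0.166^4.8704) = 6.907 m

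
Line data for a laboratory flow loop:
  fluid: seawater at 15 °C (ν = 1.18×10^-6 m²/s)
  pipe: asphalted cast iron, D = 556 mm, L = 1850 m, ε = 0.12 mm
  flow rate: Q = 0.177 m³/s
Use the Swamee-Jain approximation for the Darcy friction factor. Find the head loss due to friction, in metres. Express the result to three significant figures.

h_f ≈ 1.46 m

V = 4Q/(πD²) = 4·0.177/(π·0.556²) = 0.7290 m/s
Re = VD/ν = 0.7290·0.556/1.18×10^-6 = 3.43×10^5 → turbulent
ε/D = 0.12/556 = 2.16×10^-4
Swamee-Jain: f = 0.01621
h_f = f(L/D)V²/(2g) = 0.01621·(1850/0.556)·0.7290²/(2·9.81) = 1.461 m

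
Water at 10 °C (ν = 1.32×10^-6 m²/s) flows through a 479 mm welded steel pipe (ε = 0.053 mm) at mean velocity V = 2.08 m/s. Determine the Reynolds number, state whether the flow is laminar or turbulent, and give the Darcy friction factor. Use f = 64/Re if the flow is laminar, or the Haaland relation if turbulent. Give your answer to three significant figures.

Re = VD/ν = 2.080·0.479/1.32×10^-6 = 7.55×10^5
Re > 4000 → turbulent; ε/D = 1.11×10^-4
Haaland: f = 0.01380

Re ≈ 7.55×10^5; turbulent; f ≈ 0.0138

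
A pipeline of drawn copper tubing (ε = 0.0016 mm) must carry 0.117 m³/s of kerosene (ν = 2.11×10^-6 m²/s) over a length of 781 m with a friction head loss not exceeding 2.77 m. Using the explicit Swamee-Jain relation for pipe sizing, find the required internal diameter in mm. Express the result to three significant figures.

Swamee-Jain (Type III): D = 0.66·[ε^1.25·(LQ²/(gh_f))^4.75 + ν·Q^9.4·(L/(gh_f))^5.2]^0.04
LQ²/(gh_f) = 0.3934; L/(gh_f) = 28.74
Term 1 = ε^1.25·(…)^4.75 = 6.77×10^-10; Term 2 = ν·Q^9.4·(…)^5.2 = 1.41×10^-7
D = 0.66·(6.77×10^-10 + 1.41×10^-7)^0.04 = 0.3512 m = 351 mm
Check: V = 1.21 m/s, Re = 2.01×10^5, f = 0.01556, h_f = 2.57 m ≈ 2.77 m ✓

D ≈ 351 mm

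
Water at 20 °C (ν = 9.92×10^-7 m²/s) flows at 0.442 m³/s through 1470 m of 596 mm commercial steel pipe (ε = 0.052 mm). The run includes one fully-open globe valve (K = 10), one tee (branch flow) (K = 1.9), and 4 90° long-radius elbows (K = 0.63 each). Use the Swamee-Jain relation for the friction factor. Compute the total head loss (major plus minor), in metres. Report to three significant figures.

H_L ≈ 6.06 m

V = 4Q/(πD²) = 1.584 m/s; V²/2g = 0.1279 m
Re = 9.52×10^5, ε/D = 8.72×10^-5 → f = 0.01337 (Swamee-Jain)
Major: h_f = f(L/D)·V²/2g = 0.01337·2466·0.1279 = 4.220 m
Minor: ΣK = 14.4; h_m = ΣK·V²/2g = 1.845 m
Total H_L = 4.220 + 1.845 = 6.065 m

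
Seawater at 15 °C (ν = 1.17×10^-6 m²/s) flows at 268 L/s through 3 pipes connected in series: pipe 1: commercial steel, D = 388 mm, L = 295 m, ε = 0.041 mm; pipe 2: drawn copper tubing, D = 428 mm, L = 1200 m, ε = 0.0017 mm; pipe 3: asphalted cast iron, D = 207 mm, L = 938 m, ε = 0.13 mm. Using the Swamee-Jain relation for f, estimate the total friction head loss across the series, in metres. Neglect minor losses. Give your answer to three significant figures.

H ≈ 272 m

Pipe 1: V = 2.267 m/s, Re = 7.52×10^5, ε/D = 1.06×10^-4, f = 0.01393, h_1 = f(L/D)V²/2g = 2.774 m
Pipe 2: V = 1.863 m/s, Re = 6.81×10^5, ε/D = 3.97×10^-6, f = 0.01247, h_2 = f(L/D)V²/2g = 6.185 m
Pipe 3: V = 7.964 m/s, Re = 1.41×10^6, ε/D = 6.28×10^-4, f = 0.01798, h_3 = f(L/D)V²/2g = 263.3 m
Series → Q common, losses add: H = Σh = 272.2 m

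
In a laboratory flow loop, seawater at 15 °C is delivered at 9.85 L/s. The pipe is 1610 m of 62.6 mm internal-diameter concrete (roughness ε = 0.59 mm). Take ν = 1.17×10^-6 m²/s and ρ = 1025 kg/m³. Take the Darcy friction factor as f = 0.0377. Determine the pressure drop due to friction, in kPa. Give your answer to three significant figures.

Δp ≈ 5090 kPa

V = 4Q/(πD²) = 4·0.00985/(π·0.0626²) = 3.200 m/s
h_f = f(L/D)V²/(2g) = 0.03770·(1610/0.0626)·3.200²/(2·9.81) = 506.2 m
Δp = ρg·h_f = 1025·9.81·506.2 = 5090 kPa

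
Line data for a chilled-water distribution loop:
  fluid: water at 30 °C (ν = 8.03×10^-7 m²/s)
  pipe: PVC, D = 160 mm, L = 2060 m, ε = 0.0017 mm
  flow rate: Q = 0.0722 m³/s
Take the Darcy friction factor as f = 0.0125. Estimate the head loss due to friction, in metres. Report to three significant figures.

h_f ≈ 106 m

V = 4Q/(πD²) = 4·0.0722/(π·0.160²) = 3.591 m/s
h_f = f(L/D)V²/(2g) = 0.01250·(2060/0.160)·3.591²/(2·9.81) = 105.8 m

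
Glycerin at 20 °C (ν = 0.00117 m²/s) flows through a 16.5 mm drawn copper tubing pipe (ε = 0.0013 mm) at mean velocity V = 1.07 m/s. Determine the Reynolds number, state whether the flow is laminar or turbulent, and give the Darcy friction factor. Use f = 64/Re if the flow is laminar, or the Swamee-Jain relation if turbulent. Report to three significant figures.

Re = VD/ν = 1.070·0.0165/0.00117 = 15.1
Re < 2300 → laminar → f = 64/Re = 4.241

Re ≈ 15.1; laminar; f = 64/Re ≈ 4.24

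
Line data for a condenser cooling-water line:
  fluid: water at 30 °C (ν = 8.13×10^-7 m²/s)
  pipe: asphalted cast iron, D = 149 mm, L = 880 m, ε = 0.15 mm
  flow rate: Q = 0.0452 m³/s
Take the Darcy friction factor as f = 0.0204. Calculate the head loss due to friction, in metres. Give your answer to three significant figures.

h_f ≈ 41.3 m

V = 4Q/(πD²) = 4·0.0452/(π·0.149²) = 2.592 m/s
h_f = f(L/D)V²/(2g) = 0.02040·(880/0.149)·2.592²/(2·9.81) = 41.26 m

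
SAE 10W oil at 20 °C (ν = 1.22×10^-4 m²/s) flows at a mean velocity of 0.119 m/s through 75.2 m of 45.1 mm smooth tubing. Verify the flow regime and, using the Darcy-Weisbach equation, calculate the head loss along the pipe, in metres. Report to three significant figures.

h_f ≈ 1.75 m

Re = VD/ν = 0.119·0.04510/1.22×10^-4 = 44.0 → laminar (Re < 2300)
f = 64/Re = 1.455
h_f = f(L/D)V²/(2g) = 1.455·(75.2/0.04510)·0.119²/(2·9.81) = 1.751 m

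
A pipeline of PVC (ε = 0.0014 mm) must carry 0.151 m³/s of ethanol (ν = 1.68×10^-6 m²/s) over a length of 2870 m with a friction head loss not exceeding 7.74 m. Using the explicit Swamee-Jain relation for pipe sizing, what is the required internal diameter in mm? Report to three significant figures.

D ≈ 406 mm

Swamee-Jain (Type III): D = 0.66·[ε^1.25·(LQ²/(gh_f))^4.75 + ν·Q^9.4·(L/(gh_f))^5.2]^0.04
LQ²/(gh_f) = 0.8618; L/(gh_f) = 37.80
Term 1 = ε^1.25·(…)^4.75 = 2.38×10^-8; Term 2 = ν·Q^9.4·(…)^5.2 = 5.14×10^-6
D = 0.66·(2.38×10^-8 + 5.14×10^-6)^0.04 = 0.4056 m = 406 mm
Check: V = 1.17 m/s, Re = 2.82×10^5, f = 0.01458, h_f = 7.19 m ≈ 7.74 m ✓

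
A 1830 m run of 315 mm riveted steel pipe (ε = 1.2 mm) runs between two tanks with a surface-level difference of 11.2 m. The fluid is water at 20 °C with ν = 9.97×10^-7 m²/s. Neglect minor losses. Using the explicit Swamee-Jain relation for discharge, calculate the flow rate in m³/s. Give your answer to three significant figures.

Q ≈ 0.0901 m³/s

Swamee-Jain (Type II): Q = -0.965·√(gD⁵h_f/L)·ln[ε/(3.7D) + √(3.17ν²L/(gD³h_f))]
√(gD⁵h_f/L) = √(9.81·0.315⁵·11.2/1830) = 0.01365
ε/(3.7D) = 0.00103; √(3.17ν²L/(gD³h_f)) = 4.10×10^-5
Q = -0.965·0.01365·ln(0.001071) = 0.09006 m³/s
Check: V = 1.16 m/s, Re = 3.65×10^5, f = 0.02845, h_f = 11.3 m ≈ 11.2 m ✓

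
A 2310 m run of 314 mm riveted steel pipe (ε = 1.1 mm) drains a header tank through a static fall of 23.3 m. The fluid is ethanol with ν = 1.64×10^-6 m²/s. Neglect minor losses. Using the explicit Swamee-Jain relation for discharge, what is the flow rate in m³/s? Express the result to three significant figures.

Swamee-Jain (Type II): Q = -0.965·√(gD⁵h_f/L)·ln[ε/(3.7D) + √(3.17ν²L/(gD³h_f))]
√(gD⁵h_f/L) = √(9.81·0.314⁵·23.3/2310) = 0.01738
ε/(3.7D) = 9.47×10^-4; √(3.17ν²L/(gD³h_f)) = 5.28×10^-5
Q = -0.965·0.01738·ln(9.996×10^-4) = 0.1159 m³/s
Check: V = 1.50 m/s, Re = 2.86×10^5, f = 0.02792, h_f = 23.4 m ≈ 23.3 m ✓

Q ≈ 0.116 m³/s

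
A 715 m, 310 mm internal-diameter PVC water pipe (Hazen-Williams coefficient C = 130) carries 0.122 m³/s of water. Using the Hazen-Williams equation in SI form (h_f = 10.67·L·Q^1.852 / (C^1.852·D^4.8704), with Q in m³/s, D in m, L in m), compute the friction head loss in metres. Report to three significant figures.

h_f ≈ 5.66 m

h_f = 10.67·715·0.122^1.852 / (130^1.852·0.310^4.8704) = 5.658 m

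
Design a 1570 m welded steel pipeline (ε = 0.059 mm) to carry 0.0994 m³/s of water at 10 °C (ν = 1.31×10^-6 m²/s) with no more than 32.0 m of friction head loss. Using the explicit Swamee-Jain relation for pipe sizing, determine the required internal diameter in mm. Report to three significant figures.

D ≈ 234 mm

Swamee-Jain (Type III): D = 0.66·[ε^1.25·(LQ²/(gh_f))^4.75 + ν·Q^9.4·(L/(gh_f))^5.2]^0.04
LQ²/(gh_f) = 0.04941; L/(gh_f) = 5.001
Term 1 = ε^1.25·(…)^4.75 = 3.23×10^-12; Term 2 = ν·Q^9.4·(…)^5.2 = 2.13×10^-12
D = 0.66·(3.23×10^-12 + 2.13×10^-12)^0.04 = 0.2337 m = 234 mm
Check: V = 2.32 m/s, Re = 4.13×10^5, f = 0.01623, h_f = 29.8 m ≈ 32.0 m ✓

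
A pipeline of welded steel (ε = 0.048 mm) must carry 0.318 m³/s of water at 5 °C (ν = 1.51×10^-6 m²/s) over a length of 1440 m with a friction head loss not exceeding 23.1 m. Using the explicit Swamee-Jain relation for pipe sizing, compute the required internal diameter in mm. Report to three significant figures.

Swamee-Jain (Type III): D = 0.66·[ε^1.25·(LQ²/(gh_f))^4.75 + ν·Q^9.4·(L/(gh_f))^5.2]^0.04
LQ²/(gh_f) = 0.6426; L/(gh_f) = 6.355
Term 1 = ε^1.25·(…)^4.75 = 4.89×10^-7; Term 2 = ν·Q^9.4·(…)^5.2 = 4.76×10^-7
D = 0.66·(4.89×10^-7 + 4.76×10^-7)^0.04 = 0.3793 m = 379 mm
Check: V = 2.82 m/s, Re = 7.07×10^5, f = 0.01428, h_f = 21.9 m ≈ 23.1 m ✓

D ≈ 379 mm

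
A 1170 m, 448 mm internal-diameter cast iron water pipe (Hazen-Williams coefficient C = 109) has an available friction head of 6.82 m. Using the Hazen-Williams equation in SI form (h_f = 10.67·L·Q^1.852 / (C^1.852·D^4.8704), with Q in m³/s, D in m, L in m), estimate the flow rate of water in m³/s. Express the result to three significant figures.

Q ≈ 0.228 m³/s

Rearranging: Q = [h_f·C^1.852·D^4.8704 / (10.67·L)]^(1/1.852)
Q = [6.82·109^1.852·0.448^4.8704 / (10.67·1170)]^0.540 = 0.2284 m³/s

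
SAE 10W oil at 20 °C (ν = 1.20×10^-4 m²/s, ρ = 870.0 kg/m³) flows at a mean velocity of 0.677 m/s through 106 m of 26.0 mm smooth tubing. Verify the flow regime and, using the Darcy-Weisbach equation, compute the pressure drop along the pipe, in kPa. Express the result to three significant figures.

Δp ≈ 355 kPa

Re = VD/ν = 0.677·0.02600/1.20×10^-4 = 147 → laminar (Re < 2300)
f = 64/Re = 0.4363
h_f = f(L/D)V²/(2g) = 0.4363·(106/0.02600)·0.677²/(2·9.81) = 41.55 m
Δp = ρg·h_f = 870.0·9.81·41.55 = 354.6 kPa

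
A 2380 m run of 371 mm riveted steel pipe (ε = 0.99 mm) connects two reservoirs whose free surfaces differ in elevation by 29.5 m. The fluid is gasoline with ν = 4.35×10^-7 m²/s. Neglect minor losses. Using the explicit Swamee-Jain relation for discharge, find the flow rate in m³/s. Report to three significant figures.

Swamee-Jain (Type II): Q = -0.965·√(gD⁵h_f/L)·ln[ε/(3.7D) + √(3.17ν²L/(gD³h_f))]
√(gD⁵h_f/L) = √(9.81·0.371⁵·29.5/2380) = 0.02923
ε/(3.7D) = 7.21×10^-4; √(3.17ν²L/(gD³h_f)) = 9.83×10^-6
Q = -0.965·0.02923·ln(7.310×10^-4) = 0.2037 m³/s
Check: V = 1.88 m/s, Re = 1.61×10^6, f = 0.02547, h_f = 29.6 m ≈ 29.5 m ✓

Q ≈ 0.204 m³/s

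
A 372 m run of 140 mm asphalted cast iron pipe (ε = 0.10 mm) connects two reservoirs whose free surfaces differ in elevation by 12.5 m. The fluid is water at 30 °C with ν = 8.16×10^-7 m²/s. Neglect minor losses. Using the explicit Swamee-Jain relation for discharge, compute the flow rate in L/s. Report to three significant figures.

Q ≈ 33.8 L/s

Swamee-Jain (Type II): Q = -0.965·√(gD⁵h_f/L)·ln[ε/(3.7D) + √(3.17ν²L/(gD³h_f))]
√(gD⁵h_f/L) = √(9.81·0.140⁵·12.5/372) = 0.004211
ε/(3.7D) = 1.93×10^-4; √(3.17ν²L/(gD³h_f)) = 4.83×10^-5
Q = -0.965·0.004211·ln(2.414×10^-4) = 0.03384 m³/s
Check: V = 2.20 m/s, Re = 3.77×10^5, f = 0.01923, h_f = 12.6 m ≈ 12.5 m ✓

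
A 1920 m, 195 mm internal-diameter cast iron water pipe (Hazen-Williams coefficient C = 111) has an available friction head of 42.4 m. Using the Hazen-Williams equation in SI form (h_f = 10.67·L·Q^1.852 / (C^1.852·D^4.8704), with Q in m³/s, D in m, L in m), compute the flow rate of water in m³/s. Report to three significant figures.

Rearranging: Q = [h_f·C^1.852·D^4.8704 / (10.67·L)]^(1/1.852)
Q = [42.4·111^1.852·0.195^4.8704 / (10.67·1920)]^0.540 = 0.05357 m³/s

Q ≈ 0.0536 m³/s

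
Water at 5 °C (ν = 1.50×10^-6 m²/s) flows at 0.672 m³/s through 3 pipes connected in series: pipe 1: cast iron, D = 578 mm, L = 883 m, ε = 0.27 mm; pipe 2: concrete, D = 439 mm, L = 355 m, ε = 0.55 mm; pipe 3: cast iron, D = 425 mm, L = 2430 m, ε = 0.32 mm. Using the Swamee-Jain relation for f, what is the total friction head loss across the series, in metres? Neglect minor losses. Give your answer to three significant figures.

H ≈ 148 m

Pipe 1: V = 2.561 m/s, Re = 9.87×10^5, ε/D = 4.67×10^-4, f = 0.01708, h_1 = f(L/D)V²/2g = 8.724 m
Pipe 2: V = 4.440 m/s, Re = 1.30×10^6, ε/D = 0.00125, f = 0.02103, h_2 = f(L/D)V²/2g = 17.09 m
Pipe 3: V = 4.737 m/s, Re = 1.34×10^6, ε/D = 7.53×10^-4, f = 0.01871, h_3 = f(L/D)V²/2g = 122.3 m
Series → Q common, losses add: H = Σh = 148.1 m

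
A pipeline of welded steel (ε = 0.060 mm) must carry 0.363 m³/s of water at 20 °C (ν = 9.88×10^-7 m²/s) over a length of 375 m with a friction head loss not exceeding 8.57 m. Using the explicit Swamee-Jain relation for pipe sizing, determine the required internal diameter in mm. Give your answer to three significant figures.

Swamee-Jain (Type III): D = 0.66·[ε^1.25·(LQ²/(gh_f))^4.75 + ν·Q^9.4·(L/(gh_f))^5.2]^0.04
LQ²/(gh_f) = 0.5878; L/(gh_f) = 4.460
Term 1 = ε^1.25·(…)^4.75 = 4.23×10^-7; Term 2 = ν·Q^9.4·(…)^5.2 = 1.72×10^-7
D = 0.66·(4.23×10^-7 + 1.72×10^-7)^0.04 = 0.3720 m = 372 mm
Check: V = 3.34 m/s, Re = 1.26×10^6, f = 0.01413, h_f = 8.10 m ≈ 8.57 m ✓

D ≈ 372 mm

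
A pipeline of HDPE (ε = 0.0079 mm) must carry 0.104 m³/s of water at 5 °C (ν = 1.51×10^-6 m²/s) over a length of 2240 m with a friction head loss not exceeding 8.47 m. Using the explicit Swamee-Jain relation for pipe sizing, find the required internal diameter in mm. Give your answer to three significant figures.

D ≈ 328 mm

Swamee-Jain (Type III): D = 0.66·[ε^1.25·(LQ²/(gh_f))^4.75 + ν·Q^9.4·(L/(gh_f))^5.2]^0.04
LQ²/(gh_f) = 0.2916; L/(gh_f) = 26.96
Term 1 = ε^1.25·(…)^4.75 = 1.20×10^-9; Term 2 = ν·Q^9.4·(…)^5.2 = 2.39×10^-8
D = 0.66·(1.20×10^-9 + 2.39×10^-8)^0.04 = 0.3278 m = 328 mm
Check: V = 1.23 m/s, Re = 2.68×10^5, f = 0.01495, h_f = 7.91 m ≈ 8.47 m ✓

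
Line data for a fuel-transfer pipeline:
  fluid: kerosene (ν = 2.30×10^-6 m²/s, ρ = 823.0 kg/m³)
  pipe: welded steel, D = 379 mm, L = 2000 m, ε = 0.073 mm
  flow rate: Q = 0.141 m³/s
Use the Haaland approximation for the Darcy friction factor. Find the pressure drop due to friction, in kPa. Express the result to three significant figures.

Δp ≈ 56.8 kPa

V = 4Q/(πD²) = 4·0.141/(π·0.379²) = 1.250 m/s
Re = VD/ν = 1.250·0.379/2.30×10^-6 = 2.06×10^5 → turbulent
ε/D = 0.073/379 = 1.93×10^-4
Haaland: f = 0.01676
h_f = f(L/D)V²/(2g) = 0.01676·(2000/0.379)·1.250²/(2·9.81) = 7.041 m
Δp = ρg·h_f = 823.0·9.81·7.041 = 56.84 kPa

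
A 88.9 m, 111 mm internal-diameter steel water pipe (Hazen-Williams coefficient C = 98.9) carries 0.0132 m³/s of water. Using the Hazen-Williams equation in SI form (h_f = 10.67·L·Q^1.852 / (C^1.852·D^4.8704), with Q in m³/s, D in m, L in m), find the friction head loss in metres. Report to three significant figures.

h_f ≈ 2.82 m

h_f = 10.67·88.9·0.0132^1.852 / (98.9^1.852·0.111^4.8704) = 2.824 m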